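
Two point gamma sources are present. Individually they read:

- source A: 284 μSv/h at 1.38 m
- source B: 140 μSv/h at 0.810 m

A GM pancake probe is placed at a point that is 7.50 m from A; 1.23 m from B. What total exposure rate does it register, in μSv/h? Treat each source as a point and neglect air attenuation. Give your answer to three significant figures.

70.3 μSv/h

Each source contributes Iᵢ·(dᵢ/rᵢ)²; contributions add.
A: 284 × (1.38/7.50)² = 9.615 μSv/h
B: 140 × (0.810/1.23)² = 60.71 μSv/h
Total = 9.615 + 60.71 = 70.33 μSv/h.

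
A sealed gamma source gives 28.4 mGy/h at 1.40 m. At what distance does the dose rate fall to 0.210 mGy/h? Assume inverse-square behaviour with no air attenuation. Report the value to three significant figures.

Intensity scales as (d₁/d₂)², so d₂ = d₁·√(I₁/I₂).
I₁/I₂ = 28.4/0.210 = 135.2, so d₂ = 1.40 × √135.2 = 16.28 m.

16.3 m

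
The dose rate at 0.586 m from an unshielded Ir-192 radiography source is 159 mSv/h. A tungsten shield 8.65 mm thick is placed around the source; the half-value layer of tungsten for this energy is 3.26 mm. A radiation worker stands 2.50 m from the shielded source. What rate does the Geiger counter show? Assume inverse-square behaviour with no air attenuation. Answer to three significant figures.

1.39 mSv/h

Distance alone: 159 × (0.586/2.50)² = 159 × 0.05494 = 8.735 mSv/h.
Shield: 8.65/3.26 = 2.653 half-value layers → attenuation 2^(−2.653) = 0.1590.
Combined: 8.735 × 0.1590 = 1.389 mSv/h.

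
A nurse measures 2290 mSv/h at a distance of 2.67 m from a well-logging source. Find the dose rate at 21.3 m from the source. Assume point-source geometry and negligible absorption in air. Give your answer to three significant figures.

By the inverse-square law, the rate at 21.3 m is
(2.67/21.3)² = 0.01571, so 2290 × 0.01571 = 35.98 mSv/h.

36.0 mSv/h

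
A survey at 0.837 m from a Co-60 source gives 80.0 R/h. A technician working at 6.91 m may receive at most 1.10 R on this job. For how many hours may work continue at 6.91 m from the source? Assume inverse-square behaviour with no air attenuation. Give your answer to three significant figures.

Using I₁d₁² = I₂d₂², rate at 6.91 m:
80.0 × (0.837/6.91)² = 80.0 × 0.01467 = 1.174 R/h.
Stay time = 1.10 R ÷ 1.174 R/h = 0.9370 h.

0.937 h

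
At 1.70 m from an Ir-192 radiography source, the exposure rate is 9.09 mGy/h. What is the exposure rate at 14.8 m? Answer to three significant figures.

Applying the 1/r² law, the rate at 14.8 m is
(1.70/14.8)² = 0.01319, so 9.09 × 0.01319 = 0.1199 mGy/h.

0.120 mGy/h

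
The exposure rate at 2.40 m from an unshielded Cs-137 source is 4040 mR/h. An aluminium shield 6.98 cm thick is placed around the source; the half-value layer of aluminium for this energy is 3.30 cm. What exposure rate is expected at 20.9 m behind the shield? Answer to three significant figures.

Distance alone: 4040 × (2.40/20.9)² = 4040 × 0.01319 = 53.29 mR/h.
Shield: 6.98/3.30 = 2.115 half-value layers → attenuation 2^(−2.115) = 0.2308.
Combined: 53.29 × 0.2308 = 12.30 mR/h.

12.3 mR/h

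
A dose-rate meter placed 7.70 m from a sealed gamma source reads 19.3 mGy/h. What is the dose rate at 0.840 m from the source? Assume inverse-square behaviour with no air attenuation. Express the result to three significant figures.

1620 mGy/h

Applying the 1/r² law, scaling from 7.70 m to 0.840 m:
19.3 × (7.70/0.840)² = 19.3 × 84.03 = 1622 mGy/h.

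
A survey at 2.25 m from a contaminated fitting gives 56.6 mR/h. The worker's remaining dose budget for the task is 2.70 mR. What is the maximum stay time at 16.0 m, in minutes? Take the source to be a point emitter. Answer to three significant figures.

145 min

Since intensity falls as 1/r², rate at 16.0 m:
56.6 × (2.25/16.0)² = 56.6 × 0.01978 = 1.120 mR/h.
Stay time = 2.70 mR ÷ 1.120 mR/h = 2.411 h = 144.7 min.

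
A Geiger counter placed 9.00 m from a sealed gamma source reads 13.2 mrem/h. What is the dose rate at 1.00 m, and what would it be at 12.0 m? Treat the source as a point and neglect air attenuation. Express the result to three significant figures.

1070 mrem/h; 7.42 mrem/h

Since intensity falls as 1/r²,
At 1.00 m: (9.00/1.00)² = 81.00, so 13.2 × 81.00 = 1069 mrem/h
At 12.0 m: 1069 × (1.00/12.0)² = 1069 × 0.006944 = 7.423 mrem/h.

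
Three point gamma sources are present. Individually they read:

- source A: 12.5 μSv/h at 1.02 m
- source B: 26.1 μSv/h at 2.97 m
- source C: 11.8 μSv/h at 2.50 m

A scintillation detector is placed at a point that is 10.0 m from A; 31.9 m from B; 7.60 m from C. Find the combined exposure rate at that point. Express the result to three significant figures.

1.63 μSv/h

By superposition, sum each source's inverse-square contribution:
A: 12.5 × (1.02/10.0)² = 0.1301 μSv/h
B: 26.1 × (2.97/31.9)² = 0.2262 μSv/h
C: 11.8 × (2.50/7.60)² = 1.277 μSv/h
Total = 0.1301 + 0.2262 + 1.277 = 1.633 μSv/h.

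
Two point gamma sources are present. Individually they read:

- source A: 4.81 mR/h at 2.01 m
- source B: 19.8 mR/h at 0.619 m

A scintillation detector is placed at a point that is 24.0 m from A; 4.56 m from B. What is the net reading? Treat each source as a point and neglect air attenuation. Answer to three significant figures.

By superposition, sum each source's inverse-square contribution:
A: 4.81 × (2.01/24.0)² = 0.03374 mR/h
B: 19.8 × (0.619/4.56)² = 0.3649 mR/h
Total = 0.03374 + 0.3649 = 0.3986 mR/h.

0.399 mR/h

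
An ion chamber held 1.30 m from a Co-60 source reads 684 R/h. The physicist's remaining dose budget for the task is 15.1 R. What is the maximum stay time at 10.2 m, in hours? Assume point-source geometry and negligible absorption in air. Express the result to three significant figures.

1.36 h

Applying the 1/r² law, rate at 10.2 m:
684 × (1.30/10.2)² = 684 × 0.01624 = 11.11 R/h.
Stay time = 15.1 R ÷ 11.11 R/h = 1.359 h.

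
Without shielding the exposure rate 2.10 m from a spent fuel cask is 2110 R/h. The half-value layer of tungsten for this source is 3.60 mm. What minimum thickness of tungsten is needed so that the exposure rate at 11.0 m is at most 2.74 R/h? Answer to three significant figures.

At 11.0 m, distance alone gives (2.10/11.0)² = 0.03645, so 2110 × 0.03645 = 76.91 R/h.
Further attenuation needed: 76.91/2.74 = 28.07.
n = log₂(28.07) = 4.811 half-value layers.
Thickness = 4.811 × 3.60 mm = 17.32 mm.

17.3 mm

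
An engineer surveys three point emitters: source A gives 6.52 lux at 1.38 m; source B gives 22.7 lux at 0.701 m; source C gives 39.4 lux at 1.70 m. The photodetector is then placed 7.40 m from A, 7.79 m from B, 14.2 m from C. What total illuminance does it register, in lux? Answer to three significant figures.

By superposition, sum each source's inverse-square contribution:
A: 6.52 × (1.38/7.40)² = 0.2267 lux
B: 22.7 × (0.701/7.79)² = 0.1838 lux
C: 39.4 × (1.70/14.2)² = 0.5647 lux
Total = 0.2267 + 0.1838 + 0.5647 = 0.9752 lux.

0.975 lux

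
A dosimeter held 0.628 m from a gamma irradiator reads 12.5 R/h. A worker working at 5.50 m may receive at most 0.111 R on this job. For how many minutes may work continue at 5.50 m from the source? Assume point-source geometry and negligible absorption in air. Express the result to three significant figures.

Since intensity falls as 1/r², rate at 5.50 m:
12.5 × (0.628/5.50)² = 12.5 × 0.01304 = 0.1630 R/h.
Stay time = 0.111 R ÷ 0.1630 R/h = 0.6810 h = 40.86 min.

40.9 min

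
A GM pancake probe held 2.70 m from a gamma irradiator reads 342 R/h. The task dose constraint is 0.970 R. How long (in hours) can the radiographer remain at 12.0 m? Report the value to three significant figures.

0.0560 h

Intensity scales as (d₁/d₂)², so rate at 12.0 m:
342 × (2.70/12.0)² = 342 × 0.05063 = 17.32 R/h.
Stay time = 0.970 R ÷ 17.32 R/h = 0.05600 h.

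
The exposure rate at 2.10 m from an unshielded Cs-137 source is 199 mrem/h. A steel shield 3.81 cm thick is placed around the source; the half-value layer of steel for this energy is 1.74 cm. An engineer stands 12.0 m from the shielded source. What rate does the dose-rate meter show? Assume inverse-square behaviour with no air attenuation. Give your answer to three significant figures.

Distance alone: (2.10/12.0)² = 0.03063, so 199 × 0.03063 = 6.095 mrem/h.
Shield: 3.81/1.74 = 2.190 half-value layers → attenuation 2^(−2.190) = 0.2192.
Combined: 6.095 × 0.2192 = 1.336 mrem/h.

1.34 mrem/h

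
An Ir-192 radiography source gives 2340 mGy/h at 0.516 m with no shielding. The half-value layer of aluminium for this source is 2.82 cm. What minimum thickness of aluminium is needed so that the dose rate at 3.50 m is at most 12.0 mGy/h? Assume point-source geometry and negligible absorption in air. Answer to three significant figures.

5.88 cm

At 3.50 m, distance alone gives (0.516/3.50)² = 0.02174, so 2340 × 0.02174 = 50.87 mGy/h.
Further attenuation needed: 50.87/12.0 = 4.239.
n = log₂(4.239) = 2.084 half-value layers.
Thickness = 2.084 × 2.82 cm = 5.877 cm.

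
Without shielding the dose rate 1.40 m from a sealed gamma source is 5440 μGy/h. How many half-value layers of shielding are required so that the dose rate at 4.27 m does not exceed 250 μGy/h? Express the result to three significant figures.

At 4.27 m, distance alone gives (1.40/4.27)² = 0.1075, so 5440 × 0.1075 = 584.8 μGy/h.
Further attenuation needed: 584.8/250 = 2.339.
n = log₂(2.339) = 1.226 half-value layers.

1.23 half-value layers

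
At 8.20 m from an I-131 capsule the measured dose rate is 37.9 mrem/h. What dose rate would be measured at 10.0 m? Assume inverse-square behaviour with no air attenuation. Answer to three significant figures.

25.5 mrem/h

Using I₁d₁² = I₂d₂², scaling from 8.20 m to 10.0 m:
37.9 × (8.20/10.0)² = 37.9 × 0.6724 = 25.48 mrem/h.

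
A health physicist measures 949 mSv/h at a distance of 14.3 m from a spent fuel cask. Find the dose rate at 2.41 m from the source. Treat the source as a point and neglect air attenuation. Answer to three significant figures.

Intensity scales as (d₁/d₂)², so the rate at 2.41 m is
(14.3/2.41)² = 35.21, so 949 × 35.21 = 33410 mSv/h.

33400 mSv/h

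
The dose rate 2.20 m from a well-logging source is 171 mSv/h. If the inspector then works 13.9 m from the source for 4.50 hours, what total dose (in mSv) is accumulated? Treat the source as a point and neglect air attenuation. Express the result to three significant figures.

Intensity scales as (d₁/d₂)², so rate at 13.9 m:
(2.20/13.9)² = 0.02505, so 171 × 0.02505 = 4.284 mSv/h.
Dose = rate × time = 4.284 mSv/h × 4.500 h = 19.28 mSv.

19.3 mSv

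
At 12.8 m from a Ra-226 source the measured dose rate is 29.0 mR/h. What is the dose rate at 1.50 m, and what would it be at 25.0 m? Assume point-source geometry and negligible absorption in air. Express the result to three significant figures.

2110 mR/h; 7.60 mR/h

Since intensity falls as 1/r²,
At 1.50 m: (12.8/1.50)² = 72.82, so 29.0 × 72.82 = 2112 mR/h
At 25.0 m: (1.50/25.0)² = 0.003600, so 2112 × 0.003600 = 7.603 mR/h.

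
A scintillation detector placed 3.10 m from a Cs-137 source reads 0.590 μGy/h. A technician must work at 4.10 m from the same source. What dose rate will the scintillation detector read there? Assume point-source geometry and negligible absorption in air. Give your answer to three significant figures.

Using I₁d₁² = I₂d₂², scaling from 3.10 m to 4.10 m:
0.590 × (3.10/4.10)² = 0.590 × 0.5717 = 0.3373 μGy/h.

0.337 μGy/h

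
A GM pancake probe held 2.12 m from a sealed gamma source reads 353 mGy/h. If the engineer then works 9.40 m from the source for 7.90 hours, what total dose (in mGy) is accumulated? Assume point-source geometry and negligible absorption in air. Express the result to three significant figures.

Using I₁d₁² = I₂d₂², rate at 9.40 m:
(2.12/9.40)² = 0.05086, so 353 × 0.05086 = 17.95 mGy/h.
Dose = rate × time = 17.95 mGy/h × 7.900 h = 141.8 mGy.

142 mGy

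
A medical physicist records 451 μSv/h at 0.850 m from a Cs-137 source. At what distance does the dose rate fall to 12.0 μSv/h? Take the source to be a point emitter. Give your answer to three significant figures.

Intensity scales as (d₁/d₂)², so d₂ = d₁·√(I₁/I₂).
I₁/I₂ = 451/12.0 = 37.58, so d₂ = 0.850 × √37.58 = 5.211 m.

5.21 m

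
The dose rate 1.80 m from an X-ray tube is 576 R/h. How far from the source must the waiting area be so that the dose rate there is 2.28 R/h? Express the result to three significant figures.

Applying the 1/r² law, d₂ = d₁·√(I₁/I₂).
I₁/I₂ = 576/2.28 = 252.6, so d₂ = 1.80 × √252.6 = 28.61 m.

28.6 m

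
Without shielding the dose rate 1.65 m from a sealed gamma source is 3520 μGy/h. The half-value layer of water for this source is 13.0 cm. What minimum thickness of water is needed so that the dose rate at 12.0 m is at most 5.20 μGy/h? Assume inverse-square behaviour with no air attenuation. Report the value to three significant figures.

47.8 cm

At 12.0 m, distance alone gives 3520 × (1.65/12.0)² = 3520 × 0.01891 = 66.56 μGy/h.
Further attenuation needed: 66.56/5.20 = 12.80.
n = log₂(12.80) = 3.678 half-value layers.
Thickness = 3.678 × 13.0 cm = 47.81 cm.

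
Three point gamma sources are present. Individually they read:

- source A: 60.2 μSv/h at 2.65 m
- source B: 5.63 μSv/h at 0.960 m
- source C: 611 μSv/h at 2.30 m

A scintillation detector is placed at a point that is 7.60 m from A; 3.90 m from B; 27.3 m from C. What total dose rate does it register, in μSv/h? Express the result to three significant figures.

Each source contributes Iᵢ·(dᵢ/rᵢ)²; contributions add.
A: 60.2 × (2.65/7.60)² = 7.319 μSv/h
B: 5.63 × (0.960/3.90)² = 0.3411 μSv/h
C: 611 × (2.30/27.3)² = 4.337 μSv/h
Total = 7.319 + 0.3411 + 4.337 = 12.00 μSv/h.

12.0 μSv/h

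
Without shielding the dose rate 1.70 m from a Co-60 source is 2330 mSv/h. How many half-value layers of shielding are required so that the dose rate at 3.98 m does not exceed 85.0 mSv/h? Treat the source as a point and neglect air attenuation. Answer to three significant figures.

2.32 half-value layers

At 3.98 m, distance alone gives (1.70/3.98)² = 0.1824, so 2330 × 0.1824 = 425.0 mSv/h.
Further attenuation needed: 425.0/85.0 = 5.000.
n = log₂(5.000) = 2.322 half-value layers.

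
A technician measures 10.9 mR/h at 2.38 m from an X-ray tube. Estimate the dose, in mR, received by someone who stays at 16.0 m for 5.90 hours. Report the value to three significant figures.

1.42 mR

By the inverse-square law, rate at 16.0 m:
10.9 × (2.38/16.0)² = 10.9 × 0.02213 = 0.2412 mR/h.
Dose = rate × time = 0.2412 mR/h × 5.900 h = 1.423 mR.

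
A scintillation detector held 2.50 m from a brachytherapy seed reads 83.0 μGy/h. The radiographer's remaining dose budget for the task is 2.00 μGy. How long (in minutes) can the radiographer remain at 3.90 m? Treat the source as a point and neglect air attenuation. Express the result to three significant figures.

3.52 min

Applying the 1/r² law, rate at 3.90 m:
(2.50/3.90)² = 0.4109, so 83.0 × 0.4109 = 34.10 μGy/h.
Stay time = 2.00 μGy ÷ 34.10 μGy/h = 0.05865 h = 3.519 min.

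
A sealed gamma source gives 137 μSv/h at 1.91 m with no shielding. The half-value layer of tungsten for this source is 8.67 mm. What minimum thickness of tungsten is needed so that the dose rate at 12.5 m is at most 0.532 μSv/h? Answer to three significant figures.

22.4 mm

At 12.5 m, distance alone gives (1.91/12.5)² = 0.02335, so 137 × 0.02335 = 3.199 μSv/h.
Further attenuation needed: 3.199/0.532 = 6.013.
n = log₂(6.013) = 2.588 half-value layers.
Thickness = 2.588 × 8.67 mm = 22.44 mm.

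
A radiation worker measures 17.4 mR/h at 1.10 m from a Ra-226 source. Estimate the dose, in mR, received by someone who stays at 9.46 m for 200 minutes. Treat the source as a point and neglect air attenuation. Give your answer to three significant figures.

Since intensity falls as 1/r², rate at 9.46 m:
(1.10/9.46)² = 0.01352, so 17.4 × 0.01352 = 0.2352 mR/h.
Dose = rate × time = 0.2352 mR/h × 3.333 h = 0.7839 mR.

0.784 mR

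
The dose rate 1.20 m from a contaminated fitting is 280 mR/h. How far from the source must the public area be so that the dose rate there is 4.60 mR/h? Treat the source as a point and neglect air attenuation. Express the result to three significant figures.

9.36 m

Using I₁d₁² = I₂d₂², d₂ = d₁·√(I₁/I₂).
I₁/I₂ = 280/4.60 = 60.87, so d₂ = 1.20 × √60.87 = 9.362 m.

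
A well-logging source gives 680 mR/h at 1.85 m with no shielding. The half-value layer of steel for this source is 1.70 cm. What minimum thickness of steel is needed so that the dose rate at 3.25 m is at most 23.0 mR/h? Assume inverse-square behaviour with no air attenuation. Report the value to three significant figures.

At 3.25 m, distance alone gives (1.85/3.25)² = 0.3240, so 680 × 0.3240 = 220.3 mR/h.
Further attenuation needed: 220.3/23.0 = 9.578.
n = log₂(9.578) = 3.260 half-value layers.
Thickness = 3.260 × 1.70 cm = 5.542 cm.

5.54 cm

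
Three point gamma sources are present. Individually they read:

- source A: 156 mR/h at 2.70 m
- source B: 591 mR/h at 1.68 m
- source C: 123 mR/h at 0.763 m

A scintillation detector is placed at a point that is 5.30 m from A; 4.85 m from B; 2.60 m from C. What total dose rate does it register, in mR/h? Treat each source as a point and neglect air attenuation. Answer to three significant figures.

By superposition, sum each source's inverse-square contribution:
A: 156 × (2.70/5.30)² = 40.49 mR/h
B: 591 × (1.68/4.85)² = 70.91 mR/h
C: 123 × (0.763/2.60)² = 10.59 mR/h
Total = 40.49 + 70.91 + 10.59 = 122.0 mR/h.

122 mR/h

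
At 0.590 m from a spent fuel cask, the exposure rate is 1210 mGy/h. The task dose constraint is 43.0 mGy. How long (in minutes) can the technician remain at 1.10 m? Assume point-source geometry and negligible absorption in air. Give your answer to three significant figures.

7.41 min

Since intensity falls as 1/r², rate at 1.10 m:
1210 × (0.590/1.10)² = 1210 × 0.2877 = 348.1 mGy/h.
Stay time = 43.0 mGy ÷ 348.1 mGy/h = 0.1235 h = 7.410 min.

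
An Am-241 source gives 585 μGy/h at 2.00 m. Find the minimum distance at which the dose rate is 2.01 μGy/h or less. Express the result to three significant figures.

By the inverse-square law, d₂ = d₁·√(I₁/I₂).
I₁/I₂ = 585/2.01 = 291.0, so d₂ = 2.00 × √291.0 = 34.12 m.

34.1 m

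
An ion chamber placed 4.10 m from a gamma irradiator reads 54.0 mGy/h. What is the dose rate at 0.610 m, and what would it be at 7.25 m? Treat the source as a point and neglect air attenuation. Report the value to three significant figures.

2440 mGy/h; 17.3 mGy/h

Using I₁d₁² = I₂d₂²,
At 0.610 m: (4.10/0.610)² = 45.18, so 54.0 × 45.18 = 2440 mGy/h
At 7.25 m: 2440 × (0.610/7.25)² = 2440 × 0.007079 = 17.27 mGy/h.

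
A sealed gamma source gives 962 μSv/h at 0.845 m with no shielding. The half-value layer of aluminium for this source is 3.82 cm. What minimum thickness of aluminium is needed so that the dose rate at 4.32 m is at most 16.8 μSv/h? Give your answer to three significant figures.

4.32 cm

At 4.32 m, distance alone gives (0.845/4.32)² = 0.03826, so 962 × 0.03826 = 36.81 μSv/h.
Further attenuation needed: 36.81/16.8 = 2.191.
n = log₂(2.191) = 1.132 half-value layers.
Thickness = 1.132 × 3.82 cm = 4.324 cm.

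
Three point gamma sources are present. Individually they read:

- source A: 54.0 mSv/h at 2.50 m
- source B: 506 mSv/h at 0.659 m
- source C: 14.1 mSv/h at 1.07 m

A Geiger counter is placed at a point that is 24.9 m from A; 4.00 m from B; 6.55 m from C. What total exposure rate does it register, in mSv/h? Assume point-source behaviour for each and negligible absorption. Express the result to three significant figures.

By superposition, sum each source's inverse-square contribution:
A: 54.0 × (2.50/24.9)² = 0.5443 mSv/h
B: 506 × (0.659/4.00)² = 13.73 mSv/h
C: 14.1 × (1.07/6.55)² = 0.3763 mSv/h
Total = 0.5443 + 13.73 + 0.3763 = 14.65 mSv/h.

14.7 mSv/h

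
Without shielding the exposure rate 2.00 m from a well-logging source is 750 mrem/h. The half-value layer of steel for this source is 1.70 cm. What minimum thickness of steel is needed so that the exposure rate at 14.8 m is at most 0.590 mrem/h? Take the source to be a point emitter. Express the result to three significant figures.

7.71 cm

At 14.8 m, distance alone gives 750 × (2.00/14.8)² = 750 × 0.01826 = 13.69 mrem/h.
Further attenuation needed: 13.69/0.590 = 23.20.
n = log₂(23.20) = 4.536 half-value layers.
Thickness = 4.536 × 1.70 cm = 7.711 cm.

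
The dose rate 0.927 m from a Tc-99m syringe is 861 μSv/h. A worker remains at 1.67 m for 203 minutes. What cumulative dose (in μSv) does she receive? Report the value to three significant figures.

898 μSv

Applying the 1/r² law, rate at 1.67 m:
(0.927/1.67)² = 0.3081, so 861 × 0.3081 = 265.3 μSv/h.
Dose = rate × time = 265.3 μSv/h × 3.383 h = 897.5 μSv.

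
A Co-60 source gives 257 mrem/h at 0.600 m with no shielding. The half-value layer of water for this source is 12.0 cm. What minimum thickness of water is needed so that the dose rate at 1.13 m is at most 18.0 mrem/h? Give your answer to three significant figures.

24.1 cm

At 1.13 m, distance alone gives (0.600/1.13)² = 0.2819, so 257 × 0.2819 = 72.45 mrem/h.
Further attenuation needed: 72.45/18.0 = 4.025.
n = log₂(4.025) = 2.009 half-value layers.
Thickness = 2.009 × 12.0 cm = 24.11 cm.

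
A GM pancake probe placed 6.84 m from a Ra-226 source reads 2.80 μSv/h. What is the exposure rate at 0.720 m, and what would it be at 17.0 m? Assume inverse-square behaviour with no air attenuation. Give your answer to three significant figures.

253 μSv/h; 0.453 μSv/h

Applying the 1/r² law,
At 0.720 m: 2.80 × (6.84/0.720)² = 2.80 × 90.25 = 252.7 μSv/h
At 17.0 m: (0.720/17.0)² = 0.001794, so 252.7 × 0.001794 = 0.4533 μSv/h.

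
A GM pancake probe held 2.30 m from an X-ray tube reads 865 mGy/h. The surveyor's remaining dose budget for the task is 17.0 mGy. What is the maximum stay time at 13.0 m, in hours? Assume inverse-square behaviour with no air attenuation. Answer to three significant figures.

By the inverse-square law, rate at 13.0 m:
(2.30/13.0)² = 0.03130, so 865 × 0.03130 = 27.07 mGy/h.
Stay time = 17.0 mGy ÷ 27.07 mGy/h = 0.6280 h.

0.628 h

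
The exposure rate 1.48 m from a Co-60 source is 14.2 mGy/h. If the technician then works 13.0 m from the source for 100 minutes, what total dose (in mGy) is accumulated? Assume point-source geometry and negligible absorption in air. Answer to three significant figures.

0.307 mGy

Applying the 1/r² law, rate at 13.0 m:
14.2 × (1.48/13.0)² = 14.2 × 0.01296 = 0.1840 mGy/h.
Dose = rate × time = 0.1840 mGy/h × 1.667 h = 0.3067 mGy.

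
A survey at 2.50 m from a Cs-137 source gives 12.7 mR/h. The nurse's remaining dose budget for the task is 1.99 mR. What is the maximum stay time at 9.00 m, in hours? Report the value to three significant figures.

2.03 h

Using I₁d₁² = I₂d₂², rate at 9.00 m:
(2.50/9.00)² = 0.07716, so 12.7 × 0.07716 = 0.9799 mR/h.
Stay time = 1.99 mR ÷ 0.9799 mR/h = 2.031 h.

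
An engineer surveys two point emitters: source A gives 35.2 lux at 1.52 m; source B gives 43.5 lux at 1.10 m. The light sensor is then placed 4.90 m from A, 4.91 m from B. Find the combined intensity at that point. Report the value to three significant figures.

Each source contributes Iᵢ·(dᵢ/rᵢ)²; contributions add.
A: 35.2 × (1.52/4.90)² = 3.387 lux
B: 43.5 × (1.10/4.91)² = 2.183 lux
Total = 3.387 + 2.183 = 5.570 lux.

5.57 lux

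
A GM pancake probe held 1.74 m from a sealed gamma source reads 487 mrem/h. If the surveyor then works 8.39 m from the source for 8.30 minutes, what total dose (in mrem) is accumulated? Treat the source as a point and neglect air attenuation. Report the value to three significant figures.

Since intensity falls as 1/r², rate at 8.39 m:
487 × (1.74/8.39)² = 487 × 0.04301 = 20.95 mrem/h.
Dose = rate × time = 20.95 mrem/h × 0.1383 h = 2.897 mrem.

2.90 mrem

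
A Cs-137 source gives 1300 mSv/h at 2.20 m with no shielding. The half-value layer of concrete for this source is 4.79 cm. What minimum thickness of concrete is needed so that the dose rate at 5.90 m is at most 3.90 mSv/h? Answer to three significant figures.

At 5.90 m, distance alone gives 1300 × (2.20/5.90)² = 1300 × 0.1390 = 180.7 mSv/h.
Further attenuation needed: 180.7/3.90 = 46.33.
n = log₂(46.33) = 5.534 half-value layers.
Thickness = 5.534 × 4.79 cm = 26.51 cm.

26.5 cm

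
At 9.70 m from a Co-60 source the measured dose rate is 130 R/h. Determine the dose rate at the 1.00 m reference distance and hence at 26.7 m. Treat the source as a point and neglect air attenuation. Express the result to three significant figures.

12200 R/h; 17.2 R/h

By the inverse-square law,
At 1.00 m: 130 × (9.70/1.00)² = 130 × 94.09 = 12230 R/h
At 26.7 m: 12230 × (1.00/26.7)² = 12230 × 0.001403 = 17.16 R/h.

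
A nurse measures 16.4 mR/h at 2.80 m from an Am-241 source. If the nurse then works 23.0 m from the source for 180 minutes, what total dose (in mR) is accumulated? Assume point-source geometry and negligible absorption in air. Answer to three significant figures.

0.729 mR

Using I₁d₁² = I₂d₂², rate at 23.0 m:
16.4 × (2.80/23.0)² = 16.4 × 0.01482 = 0.2430 mR/h.
Dose = rate × time = 0.2430 mR/h × 3.000 h = 0.7290 mR.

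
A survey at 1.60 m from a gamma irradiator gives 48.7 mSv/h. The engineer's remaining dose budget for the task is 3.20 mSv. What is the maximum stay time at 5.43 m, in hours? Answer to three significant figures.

0.757 h

Using I₁d₁² = I₂d₂², rate at 5.43 m:
48.7 × (1.60/5.43)² = 48.7 × 0.08682 = 4.228 mSv/h.
Stay time = 3.20 mSv ÷ 4.228 mSv/h = 0.7569 h.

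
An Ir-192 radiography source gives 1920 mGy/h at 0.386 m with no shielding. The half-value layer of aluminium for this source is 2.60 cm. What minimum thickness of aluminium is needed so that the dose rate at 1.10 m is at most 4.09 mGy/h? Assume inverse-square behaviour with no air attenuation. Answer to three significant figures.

At 1.10 m, distance alone gives 1920 × (0.386/1.10)² = 1920 × 0.1231 = 236.4 mGy/h.
Further attenuation needed: 236.4/4.09 = 57.80.
n = log₂(57.80) = 5.853 half-value layers.
Thickness = 5.853 × 2.60 cm = 15.22 cm.

15.2 cm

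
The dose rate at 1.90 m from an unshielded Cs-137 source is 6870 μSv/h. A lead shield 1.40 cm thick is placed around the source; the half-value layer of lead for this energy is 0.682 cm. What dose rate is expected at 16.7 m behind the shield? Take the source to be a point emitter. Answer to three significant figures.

Distance alone: (1.90/16.7)² = 0.01294, so 6870 × 0.01294 = 88.90 μSv/h.
Shield: 1.40/0.682 = 2.053 half-value layers → attenuation 2^(−2.053) = 0.2410.
Combined: 88.90 × 0.2410 = 21.42 μSv/h.

21.4 μSv/h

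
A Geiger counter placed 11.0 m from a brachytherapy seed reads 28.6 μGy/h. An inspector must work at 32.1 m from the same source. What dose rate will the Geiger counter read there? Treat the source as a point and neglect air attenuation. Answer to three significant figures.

Intensity scales as (d₁/d₂)², so scaling from 11.0 m to 32.1 m:
28.6 × (11.0/32.1)² = 28.6 × 0.1174 = 3.358 μGy/h.

3.36 μGy/h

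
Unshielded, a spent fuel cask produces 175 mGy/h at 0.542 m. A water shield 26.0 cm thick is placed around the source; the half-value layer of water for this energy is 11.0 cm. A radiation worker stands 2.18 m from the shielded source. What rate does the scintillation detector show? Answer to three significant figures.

Distance alone: (0.542/2.18)² = 0.06181, so 175 × 0.06181 = 10.82 mGy/h.
Shield: 26.0/11.0 = 2.364 half-value layers → attenuation 2^(−2.364) = 0.1943.
Combined: 10.82 × 0.1943 = 2.102 mGy/h.

2.10 mGy/h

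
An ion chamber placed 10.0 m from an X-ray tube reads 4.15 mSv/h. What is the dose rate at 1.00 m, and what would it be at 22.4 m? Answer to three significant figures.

Using I₁d₁² = I₂d₂²,
At 1.00 m: (10.0/1.00)² = 100.0, so 4.15 × 100.0 = 415.0 mSv/h
At 22.4 m: (1.00/22.4)² = 0.001993, so 415.0 × 0.001993 = 0.8271 mSv/h.

415 mSv/h; 0.827 mSv/h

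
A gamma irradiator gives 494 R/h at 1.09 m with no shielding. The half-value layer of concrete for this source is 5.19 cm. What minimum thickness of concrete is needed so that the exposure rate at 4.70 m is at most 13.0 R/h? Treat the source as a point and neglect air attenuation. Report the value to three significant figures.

At 4.70 m, distance alone gives 494 × (1.09/4.70)² = 494 × 0.05378 = 26.57 R/h.
Further attenuation needed: 26.57/13.0 = 2.044.
n = log₂(2.044) = 1.031 half-value layers.
Thickness = 1.031 × 5.19 cm = 5.351 cm.

5.35 cm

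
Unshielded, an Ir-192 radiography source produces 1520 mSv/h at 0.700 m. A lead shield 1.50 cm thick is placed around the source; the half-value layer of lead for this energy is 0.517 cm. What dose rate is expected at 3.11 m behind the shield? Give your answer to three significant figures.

Distance alone: (0.700/3.11)² = 0.05066, so 1520 × 0.05066 = 77.00 mSv/h.
Shield: 1.50/0.517 = 2.901 half-value layers → attenuation 2^(−2.901) = 0.1339.
Combined: 77.00 × 0.1339 = 10.31 mSv/h.

10.3 mSv/h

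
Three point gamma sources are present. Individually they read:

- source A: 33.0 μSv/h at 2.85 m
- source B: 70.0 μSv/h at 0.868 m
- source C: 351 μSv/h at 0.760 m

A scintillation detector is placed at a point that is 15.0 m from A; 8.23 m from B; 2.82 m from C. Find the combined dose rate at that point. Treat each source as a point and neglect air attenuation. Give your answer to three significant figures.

27.5 μSv/h

Each source contributes Iᵢ·(dᵢ/rᵢ)²; contributions add.
A: 33.0 × (2.85/15.0)² = 1.191 μSv/h
B: 70.0 × (0.868/8.23)² = 0.7786 μSv/h
C: 351 × (0.760/2.82)² = 25.49 μSv/h
Total = 1.191 + 0.7786 + 25.49 = 27.46 μSv/h.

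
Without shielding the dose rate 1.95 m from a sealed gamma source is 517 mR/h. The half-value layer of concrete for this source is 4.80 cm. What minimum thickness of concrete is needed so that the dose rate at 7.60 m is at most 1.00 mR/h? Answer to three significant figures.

24.4 cm

At 7.60 m, distance alone gives (1.95/7.60)² = 0.06583, so 517 × 0.06583 = 34.03 mR/h.
Further attenuation needed: 34.03/1.00 = 34.03.
n = log₂(34.03) = 5.089 half-value layers.
Thickness = 5.089 × 4.80 cm = 24.43 cm.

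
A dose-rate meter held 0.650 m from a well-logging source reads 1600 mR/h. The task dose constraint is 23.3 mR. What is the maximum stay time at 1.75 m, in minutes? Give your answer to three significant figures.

Applying the 1/r² law, rate at 1.75 m:
(0.650/1.75)² = 0.1380, so 1600 × 0.1380 = 220.8 mR/h.
Stay time = 23.3 mR ÷ 220.8 mR/h = 0.1055 h = 6.330 min.

6.33 min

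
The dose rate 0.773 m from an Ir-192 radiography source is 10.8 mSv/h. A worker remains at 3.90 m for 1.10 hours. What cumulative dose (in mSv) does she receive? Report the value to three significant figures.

0.467 mSv

Since intensity falls as 1/r², rate at 3.90 m:
(0.773/3.90)² = 0.03929, so 10.8 × 0.03929 = 0.4243 mSv/h.
Dose = rate × time = 0.4243 mSv/h × 1.100 h = 0.4667 mSv.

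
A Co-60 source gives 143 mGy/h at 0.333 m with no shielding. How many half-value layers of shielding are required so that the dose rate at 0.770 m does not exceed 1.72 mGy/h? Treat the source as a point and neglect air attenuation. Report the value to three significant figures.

At 0.770 m, distance alone gives (0.333/0.770)² = 0.1870, so 143 × 0.1870 = 26.74 mGy/h.
Further attenuation needed: 26.74/1.72 = 15.55.
n = log₂(15.55) = 3.959 half-value layers.

3.96 half-value layers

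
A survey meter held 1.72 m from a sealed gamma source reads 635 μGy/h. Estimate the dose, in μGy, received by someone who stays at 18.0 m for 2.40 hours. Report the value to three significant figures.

Intensity scales as (d₁/d₂)², so rate at 18.0 m:
635 × (1.72/18.0)² = 635 × 0.009131 = 5.798 μGy/h.
Dose = rate × time = 5.798 μGy/h × 2.400 h = 13.92 μGy.

13.9 μGy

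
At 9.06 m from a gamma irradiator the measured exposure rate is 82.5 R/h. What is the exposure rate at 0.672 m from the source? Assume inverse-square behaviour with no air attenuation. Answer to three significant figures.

Intensity scales as (d₁/d₂)², so scaling from 9.06 m to 0.672 m:
(9.06/0.672)² = 181.8, so 82.5 × 181.8 = 15000 R/h.

15000 R/h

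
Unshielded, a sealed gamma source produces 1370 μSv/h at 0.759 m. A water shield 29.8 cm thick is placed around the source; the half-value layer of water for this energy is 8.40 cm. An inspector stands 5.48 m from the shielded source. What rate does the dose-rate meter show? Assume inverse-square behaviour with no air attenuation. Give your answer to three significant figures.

2.25 μSv/h

Distance alone: 1370 × (0.759/5.48)² = 1370 × 0.01918 = 26.28 μSv/h.
Shield: 29.8/8.40 = 3.548 half-value layers → attenuation 2^(−3.548) = 0.08550.
Combined: 26.28 × 0.08550 = 2.247 μSv/h.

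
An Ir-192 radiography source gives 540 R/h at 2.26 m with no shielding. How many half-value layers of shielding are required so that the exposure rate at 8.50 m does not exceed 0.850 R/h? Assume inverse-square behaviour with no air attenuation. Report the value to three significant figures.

5.49 half-value layers

At 8.50 m, distance alone gives (2.26/8.50)² = 0.07069, so 540 × 0.07069 = 38.17 R/h.
Further attenuation needed: 38.17/0.850 = 44.91.
n = log₂(44.91) = 5.489 half-value layers.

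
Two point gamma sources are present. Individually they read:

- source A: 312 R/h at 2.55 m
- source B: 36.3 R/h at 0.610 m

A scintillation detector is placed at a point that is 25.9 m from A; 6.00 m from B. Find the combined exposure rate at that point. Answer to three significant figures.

By superposition, sum each source's inverse-square contribution:
A: 312 × (2.55/25.9)² = 3.024 R/h
B: 36.3 × (0.610/6.00)² = 0.3752 R/h
Total = 3.024 + 0.3752 = 3.399 R/h.

3.40 R/h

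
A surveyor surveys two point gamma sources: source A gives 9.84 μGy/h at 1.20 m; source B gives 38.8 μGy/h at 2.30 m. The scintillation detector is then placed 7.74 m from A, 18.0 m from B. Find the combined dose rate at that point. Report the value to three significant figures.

Each source contributes Iᵢ·(dᵢ/rᵢ)²; contributions add.
A: 9.84 × (1.20/7.74)² = 0.2365 μGy/h
B: 38.8 × (2.30/18.0)² = 0.6335 μGy/h
Total = 0.2365 + 0.6335 = 0.8700 μGy/h.

0.870 μGy/h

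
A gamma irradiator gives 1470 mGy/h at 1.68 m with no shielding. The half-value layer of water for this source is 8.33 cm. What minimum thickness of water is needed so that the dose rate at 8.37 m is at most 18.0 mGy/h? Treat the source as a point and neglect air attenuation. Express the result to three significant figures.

14.3 cm

At 8.37 m, distance alone gives (1.68/8.37)² = 0.04029, so 1470 × 0.04029 = 59.23 mGy/h.
Further attenuation needed: 59.23/18.0 = 3.291.
n = log₂(3.291) = 1.719 half-value layers.
Thickness = 1.719 × 8.33 cm = 14.32 cm.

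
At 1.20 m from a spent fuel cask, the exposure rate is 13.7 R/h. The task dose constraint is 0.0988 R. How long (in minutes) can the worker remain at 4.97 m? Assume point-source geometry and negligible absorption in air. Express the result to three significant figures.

7.42 min

Intensity scales as (d₁/d₂)², so rate at 4.97 m:
13.7 × (1.20/4.97)² = 13.7 × 0.05830 = 0.7987 R/h.
Stay time = 0.0988 R ÷ 0.7987 R/h = 0.1237 h = 7.422 min.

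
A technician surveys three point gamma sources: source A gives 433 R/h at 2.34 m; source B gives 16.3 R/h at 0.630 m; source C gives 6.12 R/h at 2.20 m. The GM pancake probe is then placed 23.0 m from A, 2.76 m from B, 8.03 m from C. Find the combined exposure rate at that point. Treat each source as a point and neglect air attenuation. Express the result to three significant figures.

5.79 R/h

By superposition, sum each source's inverse-square contribution:
A: 433 × (2.34/23.0)² = 4.482 R/h
B: 16.3 × (0.630/2.76)² = 0.8493 R/h
C: 6.12 × (2.20/8.03)² = 0.4594 R/h
Total = 4.482 + 0.8493 + 0.4594 = 5.791 R/h.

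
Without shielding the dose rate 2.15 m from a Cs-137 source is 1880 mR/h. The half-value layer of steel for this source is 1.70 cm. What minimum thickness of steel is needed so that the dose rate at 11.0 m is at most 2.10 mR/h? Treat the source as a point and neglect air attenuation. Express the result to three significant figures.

8.66 cm

At 11.0 m, distance alone gives 1880 × (2.15/11.0)² = 1880 × 0.03820 = 71.82 mR/h.
Further attenuation needed: 71.82/2.10 = 34.20.
n = log₂(34.20) = 5.096 half-value layers.
Thickness = 5.096 × 1.70 cm = 8.663 cm.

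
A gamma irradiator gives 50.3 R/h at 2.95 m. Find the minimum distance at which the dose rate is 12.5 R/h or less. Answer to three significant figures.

5.92 m

Intensity scales as (d₁/d₂)², so d₂ = d₁·√(I₁/I₂).
I₁/I₂ = 50.3/12.5 = 4.024, so d₂ = 2.95 × √4.024 = 5.918 m.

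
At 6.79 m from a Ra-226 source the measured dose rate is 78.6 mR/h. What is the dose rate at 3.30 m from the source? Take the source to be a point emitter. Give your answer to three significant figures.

333 mR/h

Applying the 1/r² law, scaling from 6.79 m to 3.30 m:
78.6 × (6.79/3.30)² = 78.6 × 4.234 = 332.8 mR/h.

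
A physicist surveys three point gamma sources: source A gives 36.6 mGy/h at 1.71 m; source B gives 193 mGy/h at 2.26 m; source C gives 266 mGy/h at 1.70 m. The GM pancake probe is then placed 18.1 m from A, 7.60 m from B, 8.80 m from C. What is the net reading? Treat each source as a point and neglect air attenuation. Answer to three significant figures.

27.3 mGy/h

Each source contributes Iᵢ·(dᵢ/rᵢ)²; contributions add.
A: 36.6 × (1.71/18.1)² = 0.3267 mGy/h
B: 193 × (2.26/7.60)² = 17.07 mGy/h
C: 266 × (1.70/8.80)² = 9.927 mGy/h
Total = 0.3267 + 17.07 + 9.927 = 27.32 mGy/h.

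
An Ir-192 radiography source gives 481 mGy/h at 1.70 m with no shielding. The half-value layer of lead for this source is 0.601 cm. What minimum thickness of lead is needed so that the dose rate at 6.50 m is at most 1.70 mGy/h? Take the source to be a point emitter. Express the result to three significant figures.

2.57 cm

At 6.50 m, distance alone gives 481 × (1.70/6.50)² = 481 × 0.06840 = 32.90 mGy/h.
Further attenuation needed: 32.90/1.70 = 19.35.
n = log₂(19.35) = 4.274 half-value layers.
Thickness = 4.274 × 0.601 cm = 2.569 cm.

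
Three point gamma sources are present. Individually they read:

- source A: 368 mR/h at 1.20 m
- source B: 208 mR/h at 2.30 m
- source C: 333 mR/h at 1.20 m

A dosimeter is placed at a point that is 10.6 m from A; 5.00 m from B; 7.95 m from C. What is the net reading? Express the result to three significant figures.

56.3 mR/h

By superposition, sum each source's inverse-square contribution:
A: 368 × (1.20/10.6)² = 4.716 mR/h
B: 208 × (2.30/5.00)² = 44.01 mR/h
C: 333 × (1.20/7.95)² = 7.587 mR/h
Total = 4.716 + 44.01 + 7.587 = 56.31 mR/h.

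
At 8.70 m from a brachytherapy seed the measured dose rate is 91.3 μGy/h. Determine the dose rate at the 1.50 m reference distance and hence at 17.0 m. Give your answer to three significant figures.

Using I₁d₁² = I₂d₂²,
At 1.50 m: (8.70/1.50)² = 33.64, so 91.3 × 33.64 = 3071 μGy/h
At 17.0 m: (1.50/17.0)² = 0.007785, so 3071 × 0.007785 = 23.91 μGy/h.

3070 μGy/h; 23.9 μGy/h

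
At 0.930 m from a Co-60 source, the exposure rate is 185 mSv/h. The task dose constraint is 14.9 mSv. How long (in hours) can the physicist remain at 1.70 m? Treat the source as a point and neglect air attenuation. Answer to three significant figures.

Since intensity falls as 1/r², rate at 1.70 m:
(0.930/1.70)² = 0.2993, so 185 × 0.2993 = 55.37 mSv/h.
Stay time = 14.9 mSv ÷ 55.37 mSv/h = 0.2691 h.

0.269 h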